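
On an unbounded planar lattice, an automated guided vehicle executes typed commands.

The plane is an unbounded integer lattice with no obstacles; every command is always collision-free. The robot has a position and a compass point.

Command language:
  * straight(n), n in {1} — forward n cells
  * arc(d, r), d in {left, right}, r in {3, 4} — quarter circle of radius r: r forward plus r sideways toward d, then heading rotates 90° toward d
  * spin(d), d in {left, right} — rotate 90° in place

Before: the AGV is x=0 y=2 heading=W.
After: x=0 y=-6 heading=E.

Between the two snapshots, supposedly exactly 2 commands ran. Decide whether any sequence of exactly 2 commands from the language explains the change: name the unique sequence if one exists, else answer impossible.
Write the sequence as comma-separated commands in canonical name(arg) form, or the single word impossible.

arc(left, 4), arc(left, 4)

key: position moved to (0,-6) AND the heading swung to E — translation plus rotation needed
from: x=0 y=2 heading=W
[1] after arc(left, 4): x=-4 y=-2 heading=S
[2] after arc(left, 4): x=0 y=-6 heading=E
all 49 alternatives checked — unique.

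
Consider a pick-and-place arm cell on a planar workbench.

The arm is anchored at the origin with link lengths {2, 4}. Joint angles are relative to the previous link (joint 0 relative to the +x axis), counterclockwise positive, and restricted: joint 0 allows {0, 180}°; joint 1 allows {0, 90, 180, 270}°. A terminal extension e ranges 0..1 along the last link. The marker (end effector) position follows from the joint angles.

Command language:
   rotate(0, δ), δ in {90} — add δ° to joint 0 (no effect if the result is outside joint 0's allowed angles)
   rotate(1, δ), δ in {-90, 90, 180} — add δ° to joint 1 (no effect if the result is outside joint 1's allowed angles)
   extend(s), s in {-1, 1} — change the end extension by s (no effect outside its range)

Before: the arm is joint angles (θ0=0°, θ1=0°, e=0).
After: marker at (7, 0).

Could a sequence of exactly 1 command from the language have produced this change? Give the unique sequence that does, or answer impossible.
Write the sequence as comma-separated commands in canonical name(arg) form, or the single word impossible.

extend(1)

from: joint angles (θ0=0°, θ1=0°, e=0)
1. extend(1) → joint angles (θ0=0°, θ1=0°, e=1)
uniquely the one of 6 1-step routes that fits.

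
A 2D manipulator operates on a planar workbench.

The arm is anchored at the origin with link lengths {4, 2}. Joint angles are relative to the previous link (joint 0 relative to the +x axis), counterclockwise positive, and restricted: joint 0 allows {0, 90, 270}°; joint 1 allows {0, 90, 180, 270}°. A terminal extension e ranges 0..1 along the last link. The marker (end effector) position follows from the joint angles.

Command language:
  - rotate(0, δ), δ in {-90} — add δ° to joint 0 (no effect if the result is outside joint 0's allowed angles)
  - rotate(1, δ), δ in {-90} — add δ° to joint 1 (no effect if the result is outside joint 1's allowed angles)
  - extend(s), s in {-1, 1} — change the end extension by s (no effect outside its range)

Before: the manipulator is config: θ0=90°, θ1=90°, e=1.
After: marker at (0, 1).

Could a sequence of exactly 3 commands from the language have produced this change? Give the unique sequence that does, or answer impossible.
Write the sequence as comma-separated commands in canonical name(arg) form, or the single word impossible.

start: config: θ0=90°, θ1=90°, e=1
step 1 (rotate(1, -90)): config: θ0=90°, θ1=0°, e=1
step 2 (rotate(1, -90)): config: θ0=90°, θ1=270°, e=1
step 3 (rotate(1, -90)): config: θ0=90°, θ1=180°, e=1
uniquely the one of 64 3-step routes that fits.

rotate(1, -90), rotate(1, -90), rotate(1, -90)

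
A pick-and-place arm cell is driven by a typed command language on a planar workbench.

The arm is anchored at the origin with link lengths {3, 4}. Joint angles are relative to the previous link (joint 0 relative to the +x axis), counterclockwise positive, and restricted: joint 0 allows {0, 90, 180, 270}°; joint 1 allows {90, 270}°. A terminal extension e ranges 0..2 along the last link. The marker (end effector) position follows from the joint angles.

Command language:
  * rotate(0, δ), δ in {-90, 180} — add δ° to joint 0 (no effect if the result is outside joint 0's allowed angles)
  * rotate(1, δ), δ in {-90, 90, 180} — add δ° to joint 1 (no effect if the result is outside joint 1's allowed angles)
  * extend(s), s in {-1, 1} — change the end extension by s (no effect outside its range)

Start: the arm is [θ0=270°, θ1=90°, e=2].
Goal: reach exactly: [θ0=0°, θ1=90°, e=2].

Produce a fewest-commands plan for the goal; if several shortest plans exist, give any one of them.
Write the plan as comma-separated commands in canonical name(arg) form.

initial: [θ0=270°, θ1=90°, e=2]
1. rotate(0, -90) → [θ0=180°, θ1=90°, e=2]
2. rotate(0, 180) → [θ0=0°, θ1=90°, e=2]
no 1-step plan works, so 2 is optimal.

rotate(0, -90), rotate(0, 180)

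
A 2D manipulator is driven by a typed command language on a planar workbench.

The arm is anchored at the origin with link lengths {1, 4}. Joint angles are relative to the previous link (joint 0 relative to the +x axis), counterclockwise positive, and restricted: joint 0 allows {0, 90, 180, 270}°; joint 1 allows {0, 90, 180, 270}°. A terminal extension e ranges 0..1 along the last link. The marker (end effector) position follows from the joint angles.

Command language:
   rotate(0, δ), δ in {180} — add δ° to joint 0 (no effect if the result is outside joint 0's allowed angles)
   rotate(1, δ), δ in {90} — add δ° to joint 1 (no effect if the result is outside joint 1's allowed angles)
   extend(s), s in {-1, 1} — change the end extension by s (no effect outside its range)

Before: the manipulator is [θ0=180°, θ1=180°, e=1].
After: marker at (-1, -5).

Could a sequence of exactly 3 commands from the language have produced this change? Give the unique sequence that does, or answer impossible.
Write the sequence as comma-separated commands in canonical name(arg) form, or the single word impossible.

rotate(1, 90), rotate(1, 90), rotate(1, 90)

start: [θ0=180°, θ1=180°, e=1]
t=1 rotate(1, 90) ⇒ [θ0=180°, θ1=270°, e=1]
t=2 rotate(1, 90) ⇒ [θ0=180°, θ1=0°, e=1]
t=3 rotate(1, 90) ⇒ [θ0=180°, θ1=90°, e=1]
all 64 alternatives checked — unique.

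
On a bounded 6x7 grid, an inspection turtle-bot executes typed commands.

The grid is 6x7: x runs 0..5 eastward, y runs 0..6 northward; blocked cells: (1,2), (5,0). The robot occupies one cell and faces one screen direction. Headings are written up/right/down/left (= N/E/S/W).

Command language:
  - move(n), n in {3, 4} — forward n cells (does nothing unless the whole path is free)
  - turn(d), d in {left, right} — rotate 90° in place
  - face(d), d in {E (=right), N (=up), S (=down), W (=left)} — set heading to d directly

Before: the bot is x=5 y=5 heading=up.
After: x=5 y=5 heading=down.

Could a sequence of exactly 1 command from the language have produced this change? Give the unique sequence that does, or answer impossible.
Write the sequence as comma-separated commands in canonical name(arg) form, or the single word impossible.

key: (5,5) unchanged — the single command moves nothing
from: x=5 y=5 heading=up
[1] after face(S): x=5 y=5 heading=down
no other 1-command option fits: unique.

face(S)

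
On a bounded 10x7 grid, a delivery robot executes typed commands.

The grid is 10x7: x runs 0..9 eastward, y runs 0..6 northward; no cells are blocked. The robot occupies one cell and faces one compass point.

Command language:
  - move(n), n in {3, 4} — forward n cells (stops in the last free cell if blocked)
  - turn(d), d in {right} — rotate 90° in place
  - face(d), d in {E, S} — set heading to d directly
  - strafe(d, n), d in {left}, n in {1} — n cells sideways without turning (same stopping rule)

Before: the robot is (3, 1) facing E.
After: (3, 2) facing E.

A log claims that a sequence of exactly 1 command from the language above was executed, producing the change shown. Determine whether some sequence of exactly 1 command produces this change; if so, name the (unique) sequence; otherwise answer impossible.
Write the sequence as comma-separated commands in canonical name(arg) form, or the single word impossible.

key: heading stays E — the single command does not turn
initial: (3, 1) facing E
t=1 strafe(left, 1) ⇒ (3, 2) facing E
no rival 1-sequence matches.

strafe(left, 1)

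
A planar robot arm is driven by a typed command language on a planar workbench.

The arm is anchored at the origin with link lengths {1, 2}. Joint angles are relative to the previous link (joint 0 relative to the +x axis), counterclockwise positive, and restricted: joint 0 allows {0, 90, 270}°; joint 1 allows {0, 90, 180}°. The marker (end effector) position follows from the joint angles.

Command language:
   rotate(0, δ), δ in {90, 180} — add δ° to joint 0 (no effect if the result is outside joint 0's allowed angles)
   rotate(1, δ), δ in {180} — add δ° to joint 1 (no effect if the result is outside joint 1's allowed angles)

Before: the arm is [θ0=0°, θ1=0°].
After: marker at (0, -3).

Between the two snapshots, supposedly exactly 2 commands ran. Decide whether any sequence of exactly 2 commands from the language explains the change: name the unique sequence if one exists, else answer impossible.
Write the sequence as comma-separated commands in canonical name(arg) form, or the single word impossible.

rotate(0, 90), rotate(0, 180)

key: running rotate(0, 180) before rotate(0, 90) would end elsewhere — order is forced
t0: [θ0=0°, θ1=0°]
t=1 rotate(0, 90) ⇒ [θ0=90°, θ1=0°]
t=2 rotate(0, 180) ⇒ [θ0=270°, θ1=0°]
no other 2-command option fits: unique.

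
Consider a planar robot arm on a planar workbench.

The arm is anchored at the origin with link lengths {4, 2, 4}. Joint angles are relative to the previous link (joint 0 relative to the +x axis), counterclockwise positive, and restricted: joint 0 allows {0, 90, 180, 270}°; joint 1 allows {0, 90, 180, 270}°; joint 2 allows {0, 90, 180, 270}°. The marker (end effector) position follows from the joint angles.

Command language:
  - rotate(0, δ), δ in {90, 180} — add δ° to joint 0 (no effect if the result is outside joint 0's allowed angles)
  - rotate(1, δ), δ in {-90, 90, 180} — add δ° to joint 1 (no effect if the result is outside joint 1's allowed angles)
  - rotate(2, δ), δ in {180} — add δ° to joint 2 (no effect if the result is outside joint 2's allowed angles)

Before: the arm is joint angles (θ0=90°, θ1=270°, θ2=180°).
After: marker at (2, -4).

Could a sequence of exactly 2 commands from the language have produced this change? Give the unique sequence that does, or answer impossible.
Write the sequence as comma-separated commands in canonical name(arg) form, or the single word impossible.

start: joint angles (θ0=90°, θ1=270°, θ2=180°)
[1] after rotate(0, 90): joint angles (θ0=180°, θ1=270°, θ2=180°)
[2] after rotate(0, 90): joint angles (θ0=270°, θ1=270°, θ2=180°)
no rival 2-sequence matches.

rotate(0, 90), rotate(0, 90)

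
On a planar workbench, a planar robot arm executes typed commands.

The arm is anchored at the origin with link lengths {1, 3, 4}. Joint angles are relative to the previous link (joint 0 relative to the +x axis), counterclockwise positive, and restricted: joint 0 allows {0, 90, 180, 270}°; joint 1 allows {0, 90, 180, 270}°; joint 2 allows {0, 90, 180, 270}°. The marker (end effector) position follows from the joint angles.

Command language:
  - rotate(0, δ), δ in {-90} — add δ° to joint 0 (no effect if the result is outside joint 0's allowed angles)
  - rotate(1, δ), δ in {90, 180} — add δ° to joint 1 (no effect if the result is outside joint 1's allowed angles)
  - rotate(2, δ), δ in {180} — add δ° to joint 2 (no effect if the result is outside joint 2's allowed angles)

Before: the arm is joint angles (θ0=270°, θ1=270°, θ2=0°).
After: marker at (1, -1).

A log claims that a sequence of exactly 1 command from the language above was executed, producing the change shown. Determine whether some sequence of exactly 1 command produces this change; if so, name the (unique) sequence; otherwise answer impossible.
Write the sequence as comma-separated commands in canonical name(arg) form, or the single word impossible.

rotate(2, 180)

initial: joint angles (θ0=270°, θ1=270°, θ2=0°)
1. rotate(2, 180) → joint angles (θ0=270°, θ1=270°, θ2=180°)
all 4 alternatives checked — unique.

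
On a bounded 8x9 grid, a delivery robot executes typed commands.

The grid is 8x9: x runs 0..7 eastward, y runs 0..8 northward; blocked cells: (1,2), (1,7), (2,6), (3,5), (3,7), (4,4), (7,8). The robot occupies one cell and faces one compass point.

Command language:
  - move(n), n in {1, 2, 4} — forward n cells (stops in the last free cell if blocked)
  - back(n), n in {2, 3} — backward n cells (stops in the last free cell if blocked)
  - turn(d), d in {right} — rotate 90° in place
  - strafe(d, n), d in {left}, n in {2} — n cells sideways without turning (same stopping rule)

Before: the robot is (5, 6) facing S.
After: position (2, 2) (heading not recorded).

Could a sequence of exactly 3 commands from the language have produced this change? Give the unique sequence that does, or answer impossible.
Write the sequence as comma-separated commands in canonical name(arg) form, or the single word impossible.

key: the second move(4) is stopped early by the blocked cell at (1,2)
initial: (5, 6) facing S
step 1 (move(4)): (5, 2) facing S
step 2 (turn(right)): (5, 2) facing W
step 3 (move(4)): (2, 2) facing W
uniquely the one of 343 3-step routes that fits.

move(4), turn(right), move(4)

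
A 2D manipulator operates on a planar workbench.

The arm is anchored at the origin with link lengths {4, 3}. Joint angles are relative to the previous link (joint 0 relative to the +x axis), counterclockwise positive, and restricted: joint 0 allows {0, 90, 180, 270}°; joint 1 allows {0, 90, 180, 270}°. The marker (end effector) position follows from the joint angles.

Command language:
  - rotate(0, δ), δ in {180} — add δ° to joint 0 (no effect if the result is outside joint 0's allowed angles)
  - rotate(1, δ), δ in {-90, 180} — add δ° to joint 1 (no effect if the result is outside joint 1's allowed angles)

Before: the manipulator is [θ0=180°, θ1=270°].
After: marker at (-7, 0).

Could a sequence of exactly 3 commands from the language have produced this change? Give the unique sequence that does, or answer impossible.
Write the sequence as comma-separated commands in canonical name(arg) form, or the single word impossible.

from: [θ0=180°, θ1=270°]
step 1 (rotate(1, -90)): [θ0=180°, θ1=180°]
step 2 (rotate(1, -90)): [θ0=180°, θ1=90°]
step 3 (rotate(1, -90)): [θ0=180°, θ1=0°]
uniquely the one of 27 3-step routes that fits.

rotate(1, -90), rotate(1, -90), rotate(1, -90)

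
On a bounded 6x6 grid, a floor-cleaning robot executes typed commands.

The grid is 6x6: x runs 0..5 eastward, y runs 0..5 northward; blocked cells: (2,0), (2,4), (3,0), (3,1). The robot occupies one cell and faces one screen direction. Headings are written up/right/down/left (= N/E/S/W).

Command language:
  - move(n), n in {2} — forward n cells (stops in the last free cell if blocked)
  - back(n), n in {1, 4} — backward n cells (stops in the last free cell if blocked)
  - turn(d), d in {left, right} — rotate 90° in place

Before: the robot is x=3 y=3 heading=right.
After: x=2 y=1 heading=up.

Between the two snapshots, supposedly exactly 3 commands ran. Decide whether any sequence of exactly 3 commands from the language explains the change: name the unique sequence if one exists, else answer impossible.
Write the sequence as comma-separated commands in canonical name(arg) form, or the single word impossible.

key: position moved to (2,1) AND the heading swung to N — translation plus rotation needed
start: x=3 y=3 heading=right
step 1 (back(1)): x=2 y=3 heading=right
step 2 (turn(left)): x=2 y=3 heading=up
step 3 (back(4)): x=2 y=1 heading=up
no other 3-command option fits: unique.

back(1), turn(left), back(4)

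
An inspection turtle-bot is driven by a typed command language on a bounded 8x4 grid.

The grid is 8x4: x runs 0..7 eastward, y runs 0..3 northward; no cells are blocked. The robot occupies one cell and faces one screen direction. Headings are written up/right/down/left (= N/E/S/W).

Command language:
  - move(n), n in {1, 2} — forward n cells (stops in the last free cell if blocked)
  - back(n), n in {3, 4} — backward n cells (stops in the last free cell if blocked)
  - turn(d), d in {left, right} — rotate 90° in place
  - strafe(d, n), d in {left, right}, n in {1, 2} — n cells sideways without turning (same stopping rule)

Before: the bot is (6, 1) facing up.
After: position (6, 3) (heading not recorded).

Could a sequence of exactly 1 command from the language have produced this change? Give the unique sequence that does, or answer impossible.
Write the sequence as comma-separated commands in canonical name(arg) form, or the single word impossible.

move(2)

start: (6, 1) facing up
[1] after move(2): (6, 3) facing up
all 10 alternatives checked — unique.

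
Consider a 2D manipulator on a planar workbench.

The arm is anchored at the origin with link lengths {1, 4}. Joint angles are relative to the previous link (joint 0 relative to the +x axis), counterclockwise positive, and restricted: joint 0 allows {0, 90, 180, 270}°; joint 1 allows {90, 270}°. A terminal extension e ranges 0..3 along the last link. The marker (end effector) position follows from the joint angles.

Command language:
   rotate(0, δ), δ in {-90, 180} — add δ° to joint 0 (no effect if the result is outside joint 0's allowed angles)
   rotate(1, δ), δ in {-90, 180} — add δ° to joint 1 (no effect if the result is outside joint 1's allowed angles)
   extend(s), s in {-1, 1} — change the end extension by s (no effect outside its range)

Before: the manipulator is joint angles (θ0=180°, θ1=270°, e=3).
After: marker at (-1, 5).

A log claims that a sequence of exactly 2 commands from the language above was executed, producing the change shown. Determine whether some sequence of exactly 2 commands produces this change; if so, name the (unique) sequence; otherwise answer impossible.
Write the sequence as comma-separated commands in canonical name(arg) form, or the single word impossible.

t0: joint angles (θ0=180°, θ1=270°, e=3)
1. extend(-1) → joint angles (θ0=180°, θ1=270°, e=2)
2. extend(-1) → joint angles (θ0=180°, θ1=270°, e=1)
no rival 2-sequence matches.

extend(-1), extend(-1)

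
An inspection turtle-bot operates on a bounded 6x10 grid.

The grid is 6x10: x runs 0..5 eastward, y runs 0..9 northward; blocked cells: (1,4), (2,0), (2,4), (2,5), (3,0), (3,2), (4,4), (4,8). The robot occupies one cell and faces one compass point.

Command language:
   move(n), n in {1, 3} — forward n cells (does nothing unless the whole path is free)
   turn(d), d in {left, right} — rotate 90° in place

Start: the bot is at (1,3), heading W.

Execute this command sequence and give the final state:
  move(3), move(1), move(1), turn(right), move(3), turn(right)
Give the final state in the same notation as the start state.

begin: at (1,3), heading W
step 1 (move(3)): at (1,3), heading W
step 2 (move(1)): at (0,3), heading W
step 3 (move(1)): at (0,3), heading W
step 4 (turn(right)): at (0,3), heading N
step 5 (move(3)): at (0,6), heading N
step 6 (turn(right)): at (0,6), heading E

at (0,6), heading E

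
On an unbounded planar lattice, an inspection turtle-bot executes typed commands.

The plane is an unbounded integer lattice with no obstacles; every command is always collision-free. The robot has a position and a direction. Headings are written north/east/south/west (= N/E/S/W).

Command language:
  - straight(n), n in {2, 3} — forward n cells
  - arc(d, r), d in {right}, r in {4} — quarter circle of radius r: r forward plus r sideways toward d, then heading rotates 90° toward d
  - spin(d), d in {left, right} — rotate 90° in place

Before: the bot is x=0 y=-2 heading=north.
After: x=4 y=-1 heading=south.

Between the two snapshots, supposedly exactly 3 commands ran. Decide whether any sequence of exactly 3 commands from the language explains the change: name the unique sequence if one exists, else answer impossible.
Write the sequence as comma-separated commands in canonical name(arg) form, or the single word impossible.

arc(right, 4), spin(right), straight(3)

key: running straight(3) before arc(right, 4) would end elsewhere — order is forced
t0: x=0 y=-2 heading=north
step 1 (arc(right, 4)): x=4 y=2 heading=east
step 2 (spin(right)): x=4 y=2 heading=south
step 3 (straight(3)): x=4 y=-1 heading=south
uniquely the one of 125 3-step routes that fits.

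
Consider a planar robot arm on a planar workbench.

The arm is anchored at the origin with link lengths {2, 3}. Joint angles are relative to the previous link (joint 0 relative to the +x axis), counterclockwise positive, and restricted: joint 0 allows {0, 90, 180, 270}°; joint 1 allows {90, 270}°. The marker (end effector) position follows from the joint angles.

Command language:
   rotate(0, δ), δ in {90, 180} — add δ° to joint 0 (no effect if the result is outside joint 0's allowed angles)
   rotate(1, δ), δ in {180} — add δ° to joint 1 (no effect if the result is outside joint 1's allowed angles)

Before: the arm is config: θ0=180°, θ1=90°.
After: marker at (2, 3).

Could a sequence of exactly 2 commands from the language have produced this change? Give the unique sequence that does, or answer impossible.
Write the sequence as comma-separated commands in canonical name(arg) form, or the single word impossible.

rotate(0, 90), rotate(0, 90)

initial: config: θ0=180°, θ1=90°
[1] after rotate(0, 90): config: θ0=270°, θ1=90°
[2] after rotate(0, 90): config: θ0=0°, θ1=90°
no other 2-command option fits: unique.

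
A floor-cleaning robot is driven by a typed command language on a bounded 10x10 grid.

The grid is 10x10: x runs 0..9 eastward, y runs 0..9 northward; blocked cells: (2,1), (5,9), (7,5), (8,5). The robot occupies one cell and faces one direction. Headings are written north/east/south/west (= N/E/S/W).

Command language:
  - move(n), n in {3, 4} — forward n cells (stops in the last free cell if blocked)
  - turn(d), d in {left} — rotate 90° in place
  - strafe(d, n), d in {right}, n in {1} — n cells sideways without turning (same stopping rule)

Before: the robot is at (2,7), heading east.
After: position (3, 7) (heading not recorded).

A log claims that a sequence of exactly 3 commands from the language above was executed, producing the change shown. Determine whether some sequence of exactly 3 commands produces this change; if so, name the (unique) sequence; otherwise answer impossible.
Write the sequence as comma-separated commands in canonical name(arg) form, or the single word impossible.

initial: at (2,7), heading east
step 1 (turn(left)): at (2,7), heading north
step 2 (strafe(right, 1)): at (3,7), heading north
step 3 (turn(left)): at (3,7), heading west
uniquely the one of 64 3-step routes that fits.

turn(left), strafe(right, 1), turn(left)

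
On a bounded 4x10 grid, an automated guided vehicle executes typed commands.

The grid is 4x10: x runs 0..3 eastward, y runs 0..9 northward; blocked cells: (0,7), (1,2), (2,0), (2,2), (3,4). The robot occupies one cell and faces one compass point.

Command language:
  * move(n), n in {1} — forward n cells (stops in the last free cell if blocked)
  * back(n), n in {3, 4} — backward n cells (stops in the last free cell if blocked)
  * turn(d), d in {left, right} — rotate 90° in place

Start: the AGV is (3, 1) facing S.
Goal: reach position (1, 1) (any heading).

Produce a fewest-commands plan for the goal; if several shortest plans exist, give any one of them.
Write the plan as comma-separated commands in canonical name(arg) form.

turn(right), move(1), move(1)

from: (3, 1) facing S
t=1 turn(right) ⇒ (3, 1) facing W
t=2 move(1) ⇒ (2, 1) facing W
t=3 move(1) ⇒ (1, 1) facing W
shorter routes all fall short; 3 is best.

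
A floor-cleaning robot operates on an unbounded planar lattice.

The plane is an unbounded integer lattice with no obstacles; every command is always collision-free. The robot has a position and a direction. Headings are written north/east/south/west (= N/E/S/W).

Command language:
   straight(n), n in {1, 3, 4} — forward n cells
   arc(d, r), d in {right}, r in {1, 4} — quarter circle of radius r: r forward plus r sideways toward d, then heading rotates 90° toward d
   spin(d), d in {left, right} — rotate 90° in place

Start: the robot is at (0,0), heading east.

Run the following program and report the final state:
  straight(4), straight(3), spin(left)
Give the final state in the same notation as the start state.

at (7,0), heading north

begin: at (0,0), heading east
t=1 straight(4) ⇒ at (4,0), heading east
t=2 straight(3) ⇒ at (7,0), heading east
t=3 spin(left) ⇒ at (7,0), heading north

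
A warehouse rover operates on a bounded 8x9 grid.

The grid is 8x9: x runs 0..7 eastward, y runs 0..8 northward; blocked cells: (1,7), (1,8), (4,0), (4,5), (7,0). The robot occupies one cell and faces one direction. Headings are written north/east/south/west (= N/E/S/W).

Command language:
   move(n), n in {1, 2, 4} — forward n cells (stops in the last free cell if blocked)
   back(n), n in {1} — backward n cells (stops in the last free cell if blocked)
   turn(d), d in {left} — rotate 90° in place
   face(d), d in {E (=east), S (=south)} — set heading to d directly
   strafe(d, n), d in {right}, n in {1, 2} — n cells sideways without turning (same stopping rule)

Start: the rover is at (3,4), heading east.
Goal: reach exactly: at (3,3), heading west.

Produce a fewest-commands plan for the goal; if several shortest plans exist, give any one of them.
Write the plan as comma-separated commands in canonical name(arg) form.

start: at (3,4), heading east
step 1 (turn(left)): at (3,4), heading north
step 2 (back(1)): at (3,3), heading north
step 3 (turn(left)): at (3,3), heading west
nothing shorter than 3 reaches the goal.

turn(left), back(1), turn(left)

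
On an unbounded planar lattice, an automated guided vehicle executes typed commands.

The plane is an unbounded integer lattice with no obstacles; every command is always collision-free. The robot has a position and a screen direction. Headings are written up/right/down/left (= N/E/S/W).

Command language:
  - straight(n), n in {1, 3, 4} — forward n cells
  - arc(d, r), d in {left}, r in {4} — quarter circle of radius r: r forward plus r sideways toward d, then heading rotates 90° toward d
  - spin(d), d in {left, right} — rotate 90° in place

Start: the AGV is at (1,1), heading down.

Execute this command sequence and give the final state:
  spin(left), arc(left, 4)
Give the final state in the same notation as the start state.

at (5,5), heading up

start: at (1,1), heading down
t=1 spin(left) ⇒ at (1,1), heading right
t=2 arc(left, 4) ⇒ at (5,5), heading up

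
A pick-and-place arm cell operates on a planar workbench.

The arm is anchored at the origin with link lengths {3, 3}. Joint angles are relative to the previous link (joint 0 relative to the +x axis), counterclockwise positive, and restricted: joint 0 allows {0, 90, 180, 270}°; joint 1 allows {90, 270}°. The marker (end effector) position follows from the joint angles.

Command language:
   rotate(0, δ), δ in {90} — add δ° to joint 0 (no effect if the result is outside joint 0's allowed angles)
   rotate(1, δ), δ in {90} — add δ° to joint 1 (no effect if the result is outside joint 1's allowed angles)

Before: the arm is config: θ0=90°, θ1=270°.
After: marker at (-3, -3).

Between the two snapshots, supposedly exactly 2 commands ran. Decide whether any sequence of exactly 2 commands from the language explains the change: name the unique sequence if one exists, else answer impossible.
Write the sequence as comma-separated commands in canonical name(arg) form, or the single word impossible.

t0: config: θ0=90°, θ1=270°
1. rotate(0, 90) → config: θ0=180°, θ1=270°
2. rotate(0, 90) → config: θ0=270°, θ1=270°
no other 2-command option fits: unique.

rotate(0, 90), rotate(0, 90)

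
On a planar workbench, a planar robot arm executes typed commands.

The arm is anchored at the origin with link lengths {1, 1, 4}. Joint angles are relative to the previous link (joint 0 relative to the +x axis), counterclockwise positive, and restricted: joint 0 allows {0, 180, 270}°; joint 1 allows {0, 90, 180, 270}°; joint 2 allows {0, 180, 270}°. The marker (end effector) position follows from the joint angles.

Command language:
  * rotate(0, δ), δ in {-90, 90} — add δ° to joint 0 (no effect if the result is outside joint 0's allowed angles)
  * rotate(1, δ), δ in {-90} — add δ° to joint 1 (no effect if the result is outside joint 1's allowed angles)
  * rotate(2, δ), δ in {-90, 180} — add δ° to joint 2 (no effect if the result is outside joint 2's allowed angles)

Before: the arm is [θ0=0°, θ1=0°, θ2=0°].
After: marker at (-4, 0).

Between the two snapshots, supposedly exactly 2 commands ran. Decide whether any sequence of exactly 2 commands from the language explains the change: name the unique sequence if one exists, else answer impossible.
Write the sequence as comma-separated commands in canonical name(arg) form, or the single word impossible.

rotate(1, -90), rotate(1, -90)

initial: [θ0=0°, θ1=0°, θ2=0°]
step 1 (rotate(1, -90)): [θ0=0°, θ1=270°, θ2=0°]
step 2 (rotate(1, -90)): [θ0=0°, θ1=180°, θ2=0°]
no other 2-command option fits: unique.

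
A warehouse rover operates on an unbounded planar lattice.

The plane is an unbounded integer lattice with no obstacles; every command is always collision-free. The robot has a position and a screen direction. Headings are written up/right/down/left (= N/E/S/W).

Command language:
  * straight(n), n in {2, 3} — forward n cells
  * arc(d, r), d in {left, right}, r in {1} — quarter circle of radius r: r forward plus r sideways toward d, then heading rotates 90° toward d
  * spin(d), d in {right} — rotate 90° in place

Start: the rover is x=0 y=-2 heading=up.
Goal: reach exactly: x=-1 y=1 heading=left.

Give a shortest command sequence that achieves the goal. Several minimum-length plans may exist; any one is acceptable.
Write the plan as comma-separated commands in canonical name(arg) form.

straight(2), arc(left, 1)

start: x=0 y=-2 heading=up
step 1 (straight(2)): x=0 y=0 heading=up
step 2 (arc(left, 1)): x=-1 y=1 heading=left
shorter routes all fall short; 2 is best.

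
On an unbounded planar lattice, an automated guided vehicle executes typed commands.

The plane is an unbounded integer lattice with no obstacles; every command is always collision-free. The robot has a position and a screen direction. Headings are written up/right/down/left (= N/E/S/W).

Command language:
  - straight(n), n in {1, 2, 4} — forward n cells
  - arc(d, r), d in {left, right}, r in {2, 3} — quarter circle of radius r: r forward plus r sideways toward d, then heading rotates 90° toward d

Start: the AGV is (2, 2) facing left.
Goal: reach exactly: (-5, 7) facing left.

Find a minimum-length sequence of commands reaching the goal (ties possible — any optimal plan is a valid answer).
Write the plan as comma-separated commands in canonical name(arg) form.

start: (2, 2) facing left
1. arc(right, 3) → (-1, 5) facing up
2. arc(left, 2) → (-3, 7) facing left
3. straight(2) → (-5, 7) facing left
no 2-step plan works, so 3 is optimal.

arc(right, 3), arc(left, 2), straight(2)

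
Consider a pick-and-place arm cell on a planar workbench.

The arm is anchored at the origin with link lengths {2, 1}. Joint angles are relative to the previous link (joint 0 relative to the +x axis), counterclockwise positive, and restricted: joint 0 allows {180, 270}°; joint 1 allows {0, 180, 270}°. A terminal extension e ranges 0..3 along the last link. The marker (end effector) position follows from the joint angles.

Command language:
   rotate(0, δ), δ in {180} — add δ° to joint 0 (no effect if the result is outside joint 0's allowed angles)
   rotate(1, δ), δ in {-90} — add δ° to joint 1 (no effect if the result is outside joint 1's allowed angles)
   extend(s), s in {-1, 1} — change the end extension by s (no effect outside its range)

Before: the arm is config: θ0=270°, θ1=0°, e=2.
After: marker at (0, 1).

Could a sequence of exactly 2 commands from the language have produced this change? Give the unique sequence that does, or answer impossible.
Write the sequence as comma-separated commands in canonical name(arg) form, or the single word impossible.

begin: config: θ0=270°, θ1=0°, e=2
step 1 (rotate(1, -90)): config: θ0=270°, θ1=270°, e=2
step 2 (rotate(1, -90)): config: θ0=270°, θ1=180°, e=2
no rival 2-sequence matches.

rotate(1, -90), rotate(1, -90)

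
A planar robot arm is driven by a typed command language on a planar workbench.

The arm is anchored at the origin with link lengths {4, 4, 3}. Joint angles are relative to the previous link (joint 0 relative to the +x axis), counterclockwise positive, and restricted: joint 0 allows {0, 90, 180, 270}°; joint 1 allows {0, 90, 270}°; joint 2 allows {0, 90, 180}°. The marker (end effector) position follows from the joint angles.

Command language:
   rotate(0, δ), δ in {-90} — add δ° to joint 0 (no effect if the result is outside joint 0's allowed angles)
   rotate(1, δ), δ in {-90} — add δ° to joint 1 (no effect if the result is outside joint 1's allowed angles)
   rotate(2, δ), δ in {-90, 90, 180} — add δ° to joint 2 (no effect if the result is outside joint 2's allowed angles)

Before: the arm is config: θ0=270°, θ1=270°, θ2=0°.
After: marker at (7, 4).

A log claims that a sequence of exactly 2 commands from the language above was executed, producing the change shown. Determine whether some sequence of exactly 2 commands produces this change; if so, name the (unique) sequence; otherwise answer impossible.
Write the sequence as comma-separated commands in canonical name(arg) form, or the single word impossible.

rotate(0, -90), rotate(0, -90)

t0: config: θ0=270°, θ1=270°, θ2=0°
[1] after rotate(0, -90): config: θ0=180°, θ1=270°, θ2=0°
[2] after rotate(0, -90): config: θ0=90°, θ1=270°, θ2=0°
all 25 alternatives checked — unique.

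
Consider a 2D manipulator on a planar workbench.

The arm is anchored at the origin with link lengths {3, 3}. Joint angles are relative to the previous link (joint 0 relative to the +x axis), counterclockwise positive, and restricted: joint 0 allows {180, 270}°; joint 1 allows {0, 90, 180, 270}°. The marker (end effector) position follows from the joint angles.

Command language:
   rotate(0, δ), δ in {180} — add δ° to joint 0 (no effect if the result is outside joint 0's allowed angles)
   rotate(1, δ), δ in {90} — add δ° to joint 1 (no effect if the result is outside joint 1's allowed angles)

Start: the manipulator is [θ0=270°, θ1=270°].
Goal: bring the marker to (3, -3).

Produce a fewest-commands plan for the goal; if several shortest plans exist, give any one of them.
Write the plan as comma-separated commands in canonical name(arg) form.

begin: [θ0=270°, θ1=270°]
1. rotate(1, 90) → [θ0=270°, θ1=0°]
2. rotate(1, 90) → [θ0=270°, θ1=90°]
shorter routes all fall short; 2 is best.

rotate(1, 90), rotate(1, 90)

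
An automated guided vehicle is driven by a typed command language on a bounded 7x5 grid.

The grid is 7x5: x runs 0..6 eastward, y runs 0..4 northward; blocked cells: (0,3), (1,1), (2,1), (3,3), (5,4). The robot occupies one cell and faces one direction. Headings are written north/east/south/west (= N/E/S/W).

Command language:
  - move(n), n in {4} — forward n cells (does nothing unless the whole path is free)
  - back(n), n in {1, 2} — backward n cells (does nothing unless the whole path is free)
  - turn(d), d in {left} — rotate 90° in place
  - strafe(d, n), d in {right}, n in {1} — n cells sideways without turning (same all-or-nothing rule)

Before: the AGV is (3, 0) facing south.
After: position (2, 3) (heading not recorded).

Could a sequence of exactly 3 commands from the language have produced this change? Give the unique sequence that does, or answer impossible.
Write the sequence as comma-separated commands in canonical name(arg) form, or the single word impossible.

back(2), strafe(right, 1), back(1)

key: order matters: swapping back(2) and back(1) lands elsewhere
t0: (3, 0) facing south
t=1 back(2) ⇒ (3, 2) facing south
t=2 strafe(right, 1) ⇒ (2, 2) facing south
t=3 back(1) ⇒ (2, 3) facing south
no rival 3-sequence matches.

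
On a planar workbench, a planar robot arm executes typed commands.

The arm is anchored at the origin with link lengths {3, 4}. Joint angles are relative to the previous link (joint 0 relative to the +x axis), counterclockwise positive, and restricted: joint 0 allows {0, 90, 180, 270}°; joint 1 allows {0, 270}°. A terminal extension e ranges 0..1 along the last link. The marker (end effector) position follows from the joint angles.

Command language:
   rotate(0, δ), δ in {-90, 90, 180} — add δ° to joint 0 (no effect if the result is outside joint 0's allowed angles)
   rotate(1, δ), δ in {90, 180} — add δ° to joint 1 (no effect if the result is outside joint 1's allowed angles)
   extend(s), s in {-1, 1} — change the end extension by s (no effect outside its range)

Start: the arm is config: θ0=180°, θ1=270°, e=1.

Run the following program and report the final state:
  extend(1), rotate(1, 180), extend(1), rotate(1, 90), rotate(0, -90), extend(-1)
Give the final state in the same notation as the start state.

config: θ0=90°, θ1=0°, e=0

from: config: θ0=180°, θ1=270°, e=1
step 1 (extend(1)): config: θ0=180°, θ1=270°, e=1
step 2 (rotate(1, 180)): config: θ0=180°, θ1=270°, e=1
step 3 (extend(1)): config: θ0=180°, θ1=270°, e=1
step 4 (rotate(1, 90)): config: θ0=180°, θ1=0°, e=1
step 5 (rotate(0, -90)): config: θ0=90°, θ1=0°, e=1
step 6 (extend(-1)): config: θ0=90°, θ1=0°, e=0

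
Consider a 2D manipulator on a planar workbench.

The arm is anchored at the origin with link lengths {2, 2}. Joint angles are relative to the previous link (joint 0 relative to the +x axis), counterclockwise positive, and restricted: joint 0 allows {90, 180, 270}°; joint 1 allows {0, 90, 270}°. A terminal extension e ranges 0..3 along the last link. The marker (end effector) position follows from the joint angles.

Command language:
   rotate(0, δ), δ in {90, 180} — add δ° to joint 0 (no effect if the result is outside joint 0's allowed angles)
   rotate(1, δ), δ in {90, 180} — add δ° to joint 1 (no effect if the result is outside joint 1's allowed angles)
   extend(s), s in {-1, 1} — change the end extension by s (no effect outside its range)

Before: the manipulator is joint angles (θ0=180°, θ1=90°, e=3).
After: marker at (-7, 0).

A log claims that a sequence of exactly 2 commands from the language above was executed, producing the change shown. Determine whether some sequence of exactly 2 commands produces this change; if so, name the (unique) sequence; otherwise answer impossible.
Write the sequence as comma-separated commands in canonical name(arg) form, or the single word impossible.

rotate(1, 180), rotate(1, 90)

key: order matters: swapping rotate(1, 180) and rotate(1, 90) lands elsewhere
start: joint angles (θ0=180°, θ1=90°, e=3)
[1] after rotate(1, 180): joint angles (θ0=180°, θ1=270°, e=3)
[2] after rotate(1, 90): joint angles (θ0=180°, θ1=0°, e=3)
all 36 alternatives checked — unique.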